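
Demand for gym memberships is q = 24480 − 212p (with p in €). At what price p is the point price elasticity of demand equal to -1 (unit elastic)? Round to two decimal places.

57.74

Ed = −212p/(24480 − 212p). Set this equal to -1:
212p = 1·(24480 − 212p) ⇒ 212p(1 + 1) = 1·24480
p = 1·24480 / (212·2) = 57.7358…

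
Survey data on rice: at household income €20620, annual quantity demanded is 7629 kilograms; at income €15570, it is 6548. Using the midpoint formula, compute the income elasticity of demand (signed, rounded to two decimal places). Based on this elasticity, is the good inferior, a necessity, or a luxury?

%ΔQ = (6548 − 7629)/[( 7629 + 6548)/2] = -1081/7088.5 = -0.152500…
%ΔIncome = (15570 − 20620)/[( 20620 + 15570)/2] = -5050/18095 = -0.279082…
E_income = (-1081/7088.5) / (-5050/18095) = 0.5464…
0 < E_income < 1 ⇒ normal good, necessity.

0.55; necessity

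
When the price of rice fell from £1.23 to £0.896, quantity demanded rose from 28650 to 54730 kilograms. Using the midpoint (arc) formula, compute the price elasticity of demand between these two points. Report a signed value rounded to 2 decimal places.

-1.99

%ΔQ = (54730 − 28650) / [(28650 + 54730)/2] = 26080/41690 = 0.625569…
%ΔP = (0.896 − 1.23) / [(1.23 + 0.896)/2] = -0.334/1.063 = -0.314205…
Arc Ed = %ΔQ / %ΔP = (26080/41690) / (-0.334/1.063) = -1.9909…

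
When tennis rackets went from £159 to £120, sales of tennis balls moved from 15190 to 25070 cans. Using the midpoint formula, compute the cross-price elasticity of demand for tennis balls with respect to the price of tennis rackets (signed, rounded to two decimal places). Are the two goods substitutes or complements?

-1.76; complements

%ΔQ_{tennis balls} = (25070 − 15190)/avg = 9880/20130 = 0.490809…
%ΔP_{tennis rackets} = (120 − 159)/avg = -39/139.5 = -0.279569…
E_cross = (9880/20130) / (-39/139.5) = -1.7555…
E_cross < 0 ⇒ the goods are complements.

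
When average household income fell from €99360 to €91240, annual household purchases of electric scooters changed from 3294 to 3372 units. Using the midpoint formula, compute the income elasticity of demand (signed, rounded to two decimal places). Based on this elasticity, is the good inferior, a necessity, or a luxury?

-0.27; inferior

%ΔQ = (3372 − 3294)/[( 3294 + 3372)/2] = 78/3333 = 0.023402…
%ΔIncome = (91240 − 99360)/[( 99360 + 91240)/2] = -8120/95300 = -0.085204…
E_income = (78/3333) / (-8120/95300) = -0.2746…
E_income < 0 ⇒ inferior good.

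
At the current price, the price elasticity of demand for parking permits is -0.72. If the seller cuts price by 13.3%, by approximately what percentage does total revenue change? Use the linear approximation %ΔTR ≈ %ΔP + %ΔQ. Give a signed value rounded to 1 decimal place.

-3.7%

%ΔQ ≈ Ed × %ΔP = (-0.72) × (-13.3%) = +9.5760%
%ΔTR ≈ %ΔP + %ΔQ = (-13.3%) + (+9.5760%) = -3.7240%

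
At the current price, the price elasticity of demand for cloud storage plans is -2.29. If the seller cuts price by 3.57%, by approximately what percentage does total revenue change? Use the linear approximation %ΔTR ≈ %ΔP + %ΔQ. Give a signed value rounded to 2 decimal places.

+4.61%

%ΔQ ≈ Ed × %ΔP = (-2.29) × (-3.57%) = +8.1753%
%ΔTR ≈ %ΔP + %ΔQ = (-3.57%) + (+8.1753%) = +4.6053%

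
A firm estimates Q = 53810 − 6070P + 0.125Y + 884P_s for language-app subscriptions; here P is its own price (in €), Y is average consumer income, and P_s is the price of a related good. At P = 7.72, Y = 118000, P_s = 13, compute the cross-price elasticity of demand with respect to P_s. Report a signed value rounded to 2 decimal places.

At the given values, Q = 53810 − 6070(7.72) + 0.125(118000) + 884(13) = 33191.6.
∂Q/∂P_s = 884.
E = (884) × (13/33191.6) = 0.3462…

0.35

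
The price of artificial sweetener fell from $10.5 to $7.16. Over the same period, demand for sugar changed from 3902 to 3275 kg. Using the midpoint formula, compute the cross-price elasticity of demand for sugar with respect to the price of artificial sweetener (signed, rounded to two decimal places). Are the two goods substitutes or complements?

%ΔQ_{sugar} = (3275 − 3902)/avg = -627/3588.5 = -0.174724…
%ΔP_{artificial sweetener} = (7.16 − 10.5)/avg = -3.34/8.83 = -0.378255…
E_cross = (-627/3588.5) / (-3.34/8.83) = 0.4619…
E_cross > 0 ⇒ the goods are substitutes.

0.46; substitutes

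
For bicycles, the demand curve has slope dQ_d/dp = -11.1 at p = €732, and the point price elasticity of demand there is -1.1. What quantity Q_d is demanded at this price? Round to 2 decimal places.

7386.55

Ed = (dQ_d/dp)·(p/Q_d) ⇒ Q_d = (dQ_d/dp)·p/Ed = (-11.1)·732/(-1.1) = 7386.5454…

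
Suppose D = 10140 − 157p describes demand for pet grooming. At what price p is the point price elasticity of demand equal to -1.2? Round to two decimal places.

35.23

Ed = −157p/(10140 − 157p). Set this equal to -1.2:
157p = 1.2·(10140 − 157p) ⇒ 157p(1 + 1.2) = 1.2·10140
p = 1.2·10140 / (157·2.2) = 35.2287…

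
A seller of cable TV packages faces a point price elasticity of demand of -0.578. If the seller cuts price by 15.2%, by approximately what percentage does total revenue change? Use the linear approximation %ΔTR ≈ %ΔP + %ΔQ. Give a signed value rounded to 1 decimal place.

%ΔQ ≈ Ed × %ΔP = (-0.578) × (-15.2%) = +8.7856%
%ΔTR ≈ %ΔP + %ΔQ = (-15.2%) + (+8.7856%) = -6.4144%

-6.4%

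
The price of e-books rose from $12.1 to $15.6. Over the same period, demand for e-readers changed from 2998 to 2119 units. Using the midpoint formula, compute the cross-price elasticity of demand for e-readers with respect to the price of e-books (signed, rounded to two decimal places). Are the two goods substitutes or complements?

%ΔQ_{e-readers} = (2119 − 2998)/avg = -879/2558.5 = -0.343560…
%ΔP_{e-books} = (15.6 − 12.1)/avg = 3.5/13.85 = 0.252707…
E_cross = (-879/2558.5) / (3.5/13.85) = -1.3595…
E_cross < 0 ⇒ the goods are complements.

-1.36; complements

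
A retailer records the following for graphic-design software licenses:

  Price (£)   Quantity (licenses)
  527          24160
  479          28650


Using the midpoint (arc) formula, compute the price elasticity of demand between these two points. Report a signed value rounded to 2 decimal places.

-1.78

%ΔQ = (28650 − 24160) / [(24160 + 28650)/2] = 4490/26405 = 0.170043…
%ΔP = (479 − 527) / [(527 + 479)/2] = -48/503 = -0.095427…
Arc Ed = %ΔQ / %ΔP = (4490/26405) / (-48/503) = -1.7819…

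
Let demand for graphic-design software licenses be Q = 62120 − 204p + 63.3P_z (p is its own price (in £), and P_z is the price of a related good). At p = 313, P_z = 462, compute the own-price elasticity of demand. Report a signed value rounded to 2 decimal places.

-2.32

At the given values, Q = 62120 − 204(313) + 63.3(462) = 27512.6.
∂Q/∂p = −204.
E = (-204) × (313/27512.6) = -2.3208…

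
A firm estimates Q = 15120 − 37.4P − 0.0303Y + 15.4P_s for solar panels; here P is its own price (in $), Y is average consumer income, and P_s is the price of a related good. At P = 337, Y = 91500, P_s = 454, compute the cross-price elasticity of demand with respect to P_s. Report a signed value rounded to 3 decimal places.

1.038

At the given values, Q = 15120 − 37.4(337) − 0.0303(91500) + 15.4(454) = 6735.35.
∂Q/∂P_s = 15.4.
E = (15.4) × (454/6735.35) = 1.03804…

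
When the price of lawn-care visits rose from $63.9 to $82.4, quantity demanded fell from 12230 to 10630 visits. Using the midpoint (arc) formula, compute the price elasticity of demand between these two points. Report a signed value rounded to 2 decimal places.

-0.55

%ΔQ = (10630 − 12230) / [(12230 + 10630)/2] = -1600/11430 = -0.139982…
%ΔP = (82.4 − 63.9) / [(63.9 + 82.4)/2] = 18.5/73.15 = 0.252904…
Arc Ed = %ΔQ / %ΔP = (-1600/11430) / (18.5/73.15) = -0.5534…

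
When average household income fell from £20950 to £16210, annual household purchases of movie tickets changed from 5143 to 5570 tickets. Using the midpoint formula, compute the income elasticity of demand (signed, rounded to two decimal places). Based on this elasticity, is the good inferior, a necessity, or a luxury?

-0.31; inferior

%ΔQ = (5570 − 5143)/[( 5143 + 5570)/2] = 427/5356.5 = 0.079716…
%ΔIncome = (16210 − 20950)/[( 20950 + 16210)/2] = -4740/18580 = -0.255113…
E_income = (427/5356.5) / (-4740/18580) = -0.3124…
E_income < 0 ⇒ inferior good.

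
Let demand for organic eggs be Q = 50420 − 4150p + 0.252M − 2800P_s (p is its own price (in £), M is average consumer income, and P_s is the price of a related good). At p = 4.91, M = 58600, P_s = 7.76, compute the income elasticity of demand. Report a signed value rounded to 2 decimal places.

0.64

At the given values, Q = 50420 − 4150(4.91) + 0.252(58600) − 2800(7.76) = 23082.7.
∂Q/∂M = 0.252.
E = (0.252) × (58600/23082.7) = 0.6397…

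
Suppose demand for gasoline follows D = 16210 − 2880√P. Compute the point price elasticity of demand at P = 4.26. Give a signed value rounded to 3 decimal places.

-0.290

dD/dP = −2880/(2√P) = -697.682. At P = 4.26, D = 10265.7.
Ed = (dD/dP)·(P/D) = (-697.682) × (4.26/10265.7) = -0.28951…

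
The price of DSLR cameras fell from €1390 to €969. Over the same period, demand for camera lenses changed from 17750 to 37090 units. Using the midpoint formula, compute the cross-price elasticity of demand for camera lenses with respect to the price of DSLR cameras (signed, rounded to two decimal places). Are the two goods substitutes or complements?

%ΔQ_{camera lenses} = (37090 − 17750)/avg = 19340/27420 = 0.705324…
%ΔP_{DSLR cameras} = (969 − 1390)/avg = -421/1179.5 = -0.356930…
E_cross = (19340/27420) / (-421/1179.5) = -1.9760…
E_cross < 0 ⇒ the goods are complements.

-1.98; complements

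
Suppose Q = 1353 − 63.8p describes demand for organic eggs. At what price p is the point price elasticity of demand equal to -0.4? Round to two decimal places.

Ed = −63.8p/(1353 − 63.8p). Set this equal to -0.4:
63.8p = 0.4·(1353 − 63.8p) ⇒ 63.8p(1 + 0.4) = 0.4·1353
p = 0.4·1353 / (63.8·1.4) = 6.0591…

6.06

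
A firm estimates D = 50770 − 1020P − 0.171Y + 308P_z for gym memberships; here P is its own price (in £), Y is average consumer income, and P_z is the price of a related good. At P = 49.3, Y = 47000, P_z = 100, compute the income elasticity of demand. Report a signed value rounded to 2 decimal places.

-0.35

At the given values, D = 50770 − 1020(49.3) − 0.171(47000) + 308(100) = 23247.
∂D/∂Y = -0.171.
E = (-0.171) × (47000/23247) = -0.3457…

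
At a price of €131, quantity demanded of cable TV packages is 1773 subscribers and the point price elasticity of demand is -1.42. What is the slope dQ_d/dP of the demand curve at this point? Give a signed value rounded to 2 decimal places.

-19.22

Ed = (dQ_d/dP)·(P/Q_d) ⇒ dQ_d/dP = Ed·Q_d/P = (-1.42)·1773/131 = -19.2187…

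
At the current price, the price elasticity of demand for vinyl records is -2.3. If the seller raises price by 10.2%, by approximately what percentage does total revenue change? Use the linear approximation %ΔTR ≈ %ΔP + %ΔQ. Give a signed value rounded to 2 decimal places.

%ΔQ ≈ Ed × %ΔP = (-2.3) × (+10.2%) = -23.4600%
%ΔTR ≈ %ΔP + %ΔQ = (+10.2%) + (-23.4600%) = -13.2600%

-13.26%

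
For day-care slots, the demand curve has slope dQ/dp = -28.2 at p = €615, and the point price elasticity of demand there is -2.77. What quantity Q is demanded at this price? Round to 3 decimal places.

Ed = (dQ/dp)·(p/Q) ⇒ Q = (dQ/dp)·p/Ed = (-28.2)·615/(-2.77) = 6261.01083…

6261.011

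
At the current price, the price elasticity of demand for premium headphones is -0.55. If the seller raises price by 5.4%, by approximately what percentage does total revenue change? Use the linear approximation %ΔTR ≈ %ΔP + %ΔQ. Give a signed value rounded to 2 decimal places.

%ΔQ ≈ Ed × %ΔP = (-0.55) × (+5.4%) = -2.9700%
%ΔTR ≈ %ΔP + %ΔQ = (+5.4%) + (-2.9700%) = +2.4300%

+2.43%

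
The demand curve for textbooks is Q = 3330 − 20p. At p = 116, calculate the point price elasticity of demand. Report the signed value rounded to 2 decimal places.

dQ/dp = −20. At p = 116, Q = 3330 − 20(116) = 1010.
Ed = (dQ/dp)·(p/Q) = −20 × (116/1010) = -2.2970…

-2.30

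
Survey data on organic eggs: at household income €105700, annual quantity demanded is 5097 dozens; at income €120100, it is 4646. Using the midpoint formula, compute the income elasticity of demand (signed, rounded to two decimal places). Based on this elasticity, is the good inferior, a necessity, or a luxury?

%ΔQ = (4646 − 5097)/[( 5097 + 4646)/2] = -451/4871.5 = -0.092579…
%ΔIncome = (120100 − 105700)/[( 105700 + 120100)/2] = 14400/112900 = 0.127546…
E_income = (-451/4871.5) / (14400/112900) = -0.7258…
E_income < 0 ⇒ inferior good.

-0.73; inferior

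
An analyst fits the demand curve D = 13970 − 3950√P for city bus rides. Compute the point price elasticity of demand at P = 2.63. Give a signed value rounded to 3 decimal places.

-0.423

dD/dP = −3950/(2√P) = -1217.84. At P = 2.63, D = 7564.18.
Ed = (dD/dP)·(P/D) = (-1217.84) × (2.63/7564.18) = -0.42343…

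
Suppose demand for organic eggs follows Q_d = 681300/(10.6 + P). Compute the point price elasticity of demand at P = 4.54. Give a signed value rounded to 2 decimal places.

-0.30

dQ_d/dP = −681300/(10.6 + P)² = -2972.26. At P = 4.54, Q_d = 45000.
Ed = (dQ_d/dP)·(P/Q_d) = (-2972.26) × (4.54/45000) = -0.2998…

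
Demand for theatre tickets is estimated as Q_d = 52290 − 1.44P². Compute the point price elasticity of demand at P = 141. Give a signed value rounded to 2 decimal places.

-2.42

dQ_d/dP = −2·1.44·P = -406.08. At P = 141, Q_d = 23661.36.
Ed = (dQ_d/dP)·(P/Q_d) = (-406.08) × (141/23661.36) = -2.4198…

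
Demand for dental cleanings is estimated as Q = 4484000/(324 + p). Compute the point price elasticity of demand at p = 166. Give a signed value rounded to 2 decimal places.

-0.34

dQ/dp = −4484000/(324 + p)² = -18.6756. At p = 166, Q = 9151.02.
Ed = (dQ/dp)·(p/Q) = (-18.6756) × (166/9151.02) = -0.3387…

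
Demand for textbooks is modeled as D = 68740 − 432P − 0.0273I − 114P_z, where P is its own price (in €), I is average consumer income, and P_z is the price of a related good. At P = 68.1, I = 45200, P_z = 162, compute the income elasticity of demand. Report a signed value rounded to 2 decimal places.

At the given values, D = 68740 − 432(68.1) − 0.0273(45200) − 114(162) = 19618.84.
∂D/∂I = -0.0273.
E = (-0.0273) × (45200/19618.84) = -0.0628…

-0.06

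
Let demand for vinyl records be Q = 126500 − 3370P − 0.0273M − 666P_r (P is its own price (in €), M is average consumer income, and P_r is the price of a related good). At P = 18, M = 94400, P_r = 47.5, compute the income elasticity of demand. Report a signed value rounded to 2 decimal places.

-0.08

At the given values, Q = 126500 − 3370(18) − 0.0273(94400) − 666(47.5) = 31627.88.
∂Q/∂M = -0.0273.
E = (-0.0273) × (94400/31627.88) = -0.0814…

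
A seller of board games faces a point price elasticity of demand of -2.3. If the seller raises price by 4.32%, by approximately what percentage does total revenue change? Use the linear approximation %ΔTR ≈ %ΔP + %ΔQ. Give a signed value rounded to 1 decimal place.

%ΔQ ≈ Ed × %ΔP = (-2.3) × (+4.32%) = -9.9360%
%ΔTR ≈ %ΔP + %ΔQ = (+4.32%) + (-9.9360%) = -5.6160%

-5.6%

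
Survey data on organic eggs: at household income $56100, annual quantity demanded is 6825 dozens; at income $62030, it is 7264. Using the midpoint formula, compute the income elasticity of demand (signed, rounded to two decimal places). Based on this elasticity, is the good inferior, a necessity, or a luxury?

%ΔQ = (7264 − 6825)/[( 6825 + 7264)/2] = 439/7044.5 = 0.062318…
%ΔIncome = (62030 − 56100)/[( 56100 + 62030)/2] = 5930/59065 = 0.100397…
E_income = (439/7044.5) / (5930/59065) = 0.6207…
0 < E_income < 1 ⇒ normal good, necessity.

0.62; necessity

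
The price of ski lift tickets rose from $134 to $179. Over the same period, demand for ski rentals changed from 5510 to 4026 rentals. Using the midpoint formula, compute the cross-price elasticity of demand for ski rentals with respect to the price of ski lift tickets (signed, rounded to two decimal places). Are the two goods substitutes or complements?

-1.08; complements

%ΔQ_{ski rentals} = (4026 − 5510)/avg = -1484/4768 = -0.311241…
%ΔP_{ski lift tickets} = (179 − 134)/avg = 45/156.5 = 0.287539…
E_cross = (-1484/4768) / (45/156.5) = -1.0824…
E_cross < 0 ⇒ the goods are complements.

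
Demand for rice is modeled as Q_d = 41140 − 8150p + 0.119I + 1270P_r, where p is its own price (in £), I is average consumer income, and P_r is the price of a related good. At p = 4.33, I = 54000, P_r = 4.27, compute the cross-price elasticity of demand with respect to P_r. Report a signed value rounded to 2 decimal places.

At the given values, Q_d = 41140 − 8150(4.33) + 0.119(54000) + 1270(4.27) = 17699.4.
∂Q_d/∂P_r = 1270.
E = (1270) × (4.27/17699.4) = 0.3063…

0.31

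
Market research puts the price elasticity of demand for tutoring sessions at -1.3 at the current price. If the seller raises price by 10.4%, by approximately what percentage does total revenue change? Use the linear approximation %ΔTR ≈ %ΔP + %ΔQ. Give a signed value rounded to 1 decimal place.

-3.1%

%ΔQ ≈ Ed × %ΔP = (-1.3) × (+10.4%) = -13.5200%
%ΔTR ≈ %ΔP + %ΔQ = (+10.4%) + (-13.5200%) = -3.1200%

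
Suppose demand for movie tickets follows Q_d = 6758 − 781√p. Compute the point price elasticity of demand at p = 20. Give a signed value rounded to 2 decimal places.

dQ_d/dp = −781/(2√p) = -87.3185. At p = 20, Q_d = 3265.26.
Ed = (dQ_d/dp)·(p/Q_d) = (-87.3185) × (20/3265.26) = -0.5348…

-0.53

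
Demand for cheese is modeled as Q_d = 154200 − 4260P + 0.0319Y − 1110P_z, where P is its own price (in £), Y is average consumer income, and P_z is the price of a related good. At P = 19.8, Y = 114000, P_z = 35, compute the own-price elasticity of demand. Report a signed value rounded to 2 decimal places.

-2.44

At the given values, Q_d = 154200 − 4260(19.8) + 0.0319(114000) − 1110(35) = 34638.6.
∂Q_d/∂P = −4260.
E = (-4260) × (19.8/34638.6) = -2.4350…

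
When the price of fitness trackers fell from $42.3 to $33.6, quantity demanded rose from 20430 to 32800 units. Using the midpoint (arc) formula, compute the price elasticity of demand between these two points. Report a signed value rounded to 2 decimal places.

-2.03

%ΔQ = (32800 − 20430) / [(20430 + 32800)/2] = 12370/26615 = 0.464775…
%ΔP = (33.6 − 42.3) / [(42.3 + 33.6)/2] = -8.7/37.95 = -0.229249…
Arc Ed = %ΔQ / %ΔP = (12370/26615) / (-8.7/37.95) = -2.0273…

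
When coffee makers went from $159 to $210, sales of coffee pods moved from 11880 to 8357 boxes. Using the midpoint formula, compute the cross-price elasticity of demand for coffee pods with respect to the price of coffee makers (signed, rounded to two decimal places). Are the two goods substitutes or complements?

%ΔQ_{coffee pods} = (8357 − 11880)/avg = -3523/10118.5 = -0.348174…
%ΔP_{coffee makers} = (210 − 159)/avg = 51/184.5 = 0.276422…
E_cross = (-3523/10118.5) / (51/184.5) = -1.2595…
E_cross < 0 ⇒ the goods are complements.

-1.26; complements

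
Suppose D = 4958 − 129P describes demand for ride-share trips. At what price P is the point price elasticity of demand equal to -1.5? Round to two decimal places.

Ed = −129P/(4958 − 129P). Set this equal to -1.5:
129P = 1.5·(4958 − 129P) ⇒ 129P(1 + 1.5) = 1.5·4958
P = 1.5·4958 / (129·2.5) = 23.0604…

23.06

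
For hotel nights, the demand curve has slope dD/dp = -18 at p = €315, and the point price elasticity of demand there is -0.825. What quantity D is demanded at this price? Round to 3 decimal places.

6872.727

Ed = (dD/dp)·(p/D) ⇒ D = (dD/dp)·p/Ed = (-18)·315/(-0.825) = 6872.72727…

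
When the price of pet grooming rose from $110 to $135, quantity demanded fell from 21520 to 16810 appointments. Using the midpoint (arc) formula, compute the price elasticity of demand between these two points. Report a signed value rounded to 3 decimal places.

-1.204

%ΔQ = (16810 − 21520) / [(21520 + 16810)/2] = -4710/19165 = -0.245760…
%ΔP = (135 − 110) / [(110 + 135)/2] = 25/122.5 = 0.204081…
Arc Ed = %ΔQ / %ΔP = (-4710/19165) / (25/122.5) = -1.20422…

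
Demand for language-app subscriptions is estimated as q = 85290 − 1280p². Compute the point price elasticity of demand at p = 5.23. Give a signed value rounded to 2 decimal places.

dq/dp = −2·1280·p = -13388.8. At p = 5.23, q = 50278.288.
Ed = (dq/dp)·(p/q) = (-13388.8) × (5.23/50278.288) = -1.3927…

-1.39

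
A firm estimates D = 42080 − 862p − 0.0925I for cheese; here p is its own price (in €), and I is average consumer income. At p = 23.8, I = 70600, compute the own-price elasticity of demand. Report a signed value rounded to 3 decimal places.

-1.365

At the given values, D = 42080 − 862(23.8) − 0.0925(70600) = 15033.9.
∂D/∂p = −862.
E = (-862) × (23.8/15033.9) = -1.36462…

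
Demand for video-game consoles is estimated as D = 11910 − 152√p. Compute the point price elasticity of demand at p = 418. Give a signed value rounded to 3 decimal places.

dD/dp = −152/(2√p) = -3.71728. At p = 418, D = 8802.35.
Ed = (dD/dp)·(p/D) = (-3.71728) × (418/8802.35) = -0.17652…

-0.177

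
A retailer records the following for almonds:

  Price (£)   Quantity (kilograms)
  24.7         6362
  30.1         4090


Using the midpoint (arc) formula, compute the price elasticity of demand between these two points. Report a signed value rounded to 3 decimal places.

-2.206

%ΔQ = (4090 − 6362) / [(6362 + 4090)/2] = -2272/5226 = -0.434749…
%ΔP = (30.1 − 24.7) / [(24.7 + 30.1)/2] = 5.4/27.4 = 0.197080…
Arc Ed = %ΔQ / %ΔP = (-2272/5226) / (5.4/27.4) = -2.20595…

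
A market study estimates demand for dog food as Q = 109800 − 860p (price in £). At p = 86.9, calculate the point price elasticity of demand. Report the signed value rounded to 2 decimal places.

dQ/dp = −860. At p = 86.9, Q = 109800 − 860(86.9) = 35066.
Ed = (dQ/dp)·(p/Q) = −860 × (86.9/35066) = -2.1312…

-2.13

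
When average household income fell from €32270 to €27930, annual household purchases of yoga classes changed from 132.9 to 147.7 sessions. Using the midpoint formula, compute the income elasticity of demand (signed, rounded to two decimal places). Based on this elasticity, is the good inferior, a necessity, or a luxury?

%ΔQ = (147.7 − 132.9)/[( 132.9 + 147.7)/2] = 14.8/140.3 = 0.105488…
%ΔIncome = (27930 − 32270)/[( 32270 + 27930)/2] = -4340/30100 = -0.144186…
E_income = (14.8/140.3) / (-4340/30100) = -0.7316…
E_income < 0 ⇒ inferior good.

-0.73; inferior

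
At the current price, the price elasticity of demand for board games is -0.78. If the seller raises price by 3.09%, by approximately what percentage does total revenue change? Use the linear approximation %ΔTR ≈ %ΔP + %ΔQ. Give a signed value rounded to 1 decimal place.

%ΔQ ≈ Ed × %ΔP = (-0.78) × (+3.09%) = -2.4102%
%ΔTR ≈ %ΔP + %ΔQ = (+3.09%) + (-2.4102%) = +0.6798%

+0.7%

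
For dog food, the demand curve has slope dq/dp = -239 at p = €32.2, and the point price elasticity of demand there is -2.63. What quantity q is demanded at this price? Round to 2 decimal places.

2926.16

Ed = (dq/dp)·(p/q) ⇒ q = (dq/dp)·p/Ed = (-239)·32.2/(-2.63) = 2926.1596…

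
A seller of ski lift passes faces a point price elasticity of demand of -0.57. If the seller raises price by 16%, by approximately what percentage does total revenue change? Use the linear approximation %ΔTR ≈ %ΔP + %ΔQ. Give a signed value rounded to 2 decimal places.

+6.88%

%ΔQ ≈ Ed × %ΔP = (-0.57) × (+16%) = -9.1200%
%ΔTR ≈ %ΔP + %ΔQ = (+16%) + (-9.1200%) = +6.8800%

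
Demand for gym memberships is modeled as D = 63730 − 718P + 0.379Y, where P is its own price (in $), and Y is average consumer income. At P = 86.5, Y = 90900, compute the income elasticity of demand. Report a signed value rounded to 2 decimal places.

At the given values, D = 63730 − 718(86.5) + 0.379(90900) = 36074.1.
∂D/∂Y = 0.379.
E = (0.379) × (90900/36074.1) = 0.9550…

0.96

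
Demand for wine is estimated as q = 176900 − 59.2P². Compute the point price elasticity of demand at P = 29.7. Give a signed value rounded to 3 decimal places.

dq/dP = −2·59.2·P = -3516.48. At P = 29.7, q = 124680.272.
Ed = (dq/dP)·(P/q) = (-3516.48) × (29.7/124680.272) = -0.83765…

-0.838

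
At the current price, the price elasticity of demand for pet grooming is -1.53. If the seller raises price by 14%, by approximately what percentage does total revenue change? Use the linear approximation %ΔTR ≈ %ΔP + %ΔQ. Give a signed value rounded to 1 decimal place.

-7.4%

%ΔQ ≈ Ed × %ΔP = (-1.53) × (+14%) = -21.4200%
%ΔTR ≈ %ΔP + %ΔQ = (+14%) + (-21.4200%) = -7.4200%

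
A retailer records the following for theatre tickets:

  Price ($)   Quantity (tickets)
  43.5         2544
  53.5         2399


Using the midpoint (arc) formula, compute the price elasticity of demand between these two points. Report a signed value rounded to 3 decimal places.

%ΔQ = (2399 − 2544) / [(2544 + 2399)/2] = -145/2471.5 = -0.058668…
%ΔP = (53.5 − 43.5) / [(43.5 + 53.5)/2] = 10/48.5 = 0.206185…
Arc Ed = %ΔQ / %ΔP = (-145/2471.5) / (10/48.5) = -0.28454…

-0.285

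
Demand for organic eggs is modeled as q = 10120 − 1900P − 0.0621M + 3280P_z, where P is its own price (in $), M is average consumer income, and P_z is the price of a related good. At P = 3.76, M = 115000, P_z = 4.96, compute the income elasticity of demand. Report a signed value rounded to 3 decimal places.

At the given values, q = 10120 − 1900(3.76) − 0.0621(115000) + 3280(4.96) = 12103.3.
∂q/∂M = -0.0621.
E = (-0.0621) × (115000/12103.3) = -0.59004…

-0.590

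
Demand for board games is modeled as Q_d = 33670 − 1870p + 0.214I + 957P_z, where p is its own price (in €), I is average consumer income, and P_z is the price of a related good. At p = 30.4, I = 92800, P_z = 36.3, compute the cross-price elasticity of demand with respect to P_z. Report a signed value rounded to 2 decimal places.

At the given values, Q_d = 33670 − 1870(30.4) + 0.214(92800) + 957(36.3) = 31420.3.
∂Q_d/∂P_z = 957.
E = (957) × (36.3/31420.3) = 1.1056…

1.11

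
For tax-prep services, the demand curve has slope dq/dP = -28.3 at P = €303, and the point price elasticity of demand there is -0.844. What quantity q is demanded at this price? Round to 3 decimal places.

10159.834

Ed = (dq/dP)·(P/q) ⇒ q = (dq/dP)·P/Ed = (-28.3)·303/(-0.844) = 10159.83412…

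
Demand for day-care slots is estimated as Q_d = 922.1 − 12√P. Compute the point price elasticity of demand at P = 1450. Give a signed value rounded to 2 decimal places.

dQ_d/dP = −12/(2√P) = -0.157568. At P = 1450, Q_d = 465.154.
Ed = (dQ_d/dP)·(P/Q_d) = (-0.157568) × (1450/465.154) = -0.4911…

-0.49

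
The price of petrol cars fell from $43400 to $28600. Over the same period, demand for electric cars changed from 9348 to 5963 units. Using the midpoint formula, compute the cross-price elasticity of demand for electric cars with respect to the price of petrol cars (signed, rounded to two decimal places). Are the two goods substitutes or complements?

1.08; substitutes

%ΔQ_{electric cars} = (5963 − 9348)/avg = -3385/7655.5 = -0.442165…
%ΔP_{petrol cars} = (28600 − 43400)/avg = -14800/36000 = -0.411111…
E_cross = (-3385/7655.5) / (-14800/36000) = 1.0755…
E_cross > 0 ⇒ the goods are substitutes.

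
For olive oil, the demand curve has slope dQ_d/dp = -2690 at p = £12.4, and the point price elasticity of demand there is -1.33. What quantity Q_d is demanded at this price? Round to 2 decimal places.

Ed = (dQ_d/dp)·(p/Q_d) ⇒ Q_d = (dQ_d/dp)·p/Ed = (-2690)·12.4/(-1.33) = 25079.6992…

25079.70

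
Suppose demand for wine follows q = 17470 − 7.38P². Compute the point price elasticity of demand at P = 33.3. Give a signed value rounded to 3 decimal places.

-1.762

dq/dP = −2·7.38·P = -491.508. At P = 33.3, q = 9286.3918.
Ed = (dq/dP)·(P/q) = (-491.508) × (33.3/9286.3918) = -1.76249…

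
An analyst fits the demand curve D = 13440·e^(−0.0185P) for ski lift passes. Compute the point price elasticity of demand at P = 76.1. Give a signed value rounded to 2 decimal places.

-1.41

dD/dP = −0.0185·D = -60.8344. At P = 76.1, D = 3288.35.
Ed = (dD/dP)·(P/D) = (-60.8344) × (76.1/3288.35) = -1.4078…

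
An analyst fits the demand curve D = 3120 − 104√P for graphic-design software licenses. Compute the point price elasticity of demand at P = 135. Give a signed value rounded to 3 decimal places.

-0.316

dD/dP = −104/(2√P) = -4.47545. At P = 135, D = 1911.63.
Ed = (dD/dP)·(P/D) = (-4.47545) × (135/1911.63) = -0.31605…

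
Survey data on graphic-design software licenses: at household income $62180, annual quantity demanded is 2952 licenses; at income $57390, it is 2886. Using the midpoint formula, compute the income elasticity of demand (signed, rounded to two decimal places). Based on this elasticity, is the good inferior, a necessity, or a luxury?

%ΔQ = (2886 − 2952)/[( 2952 + 2886)/2] = -66/2919 = -0.022610…
%ΔIncome = (57390 − 62180)/[( 62180 + 57390)/2] = -4790/59785 = -0.080120…
E_income = (-66/2919) / (-4790/59785) = 0.2822…
0 < E_income < 1 ⇒ normal good, necessity.

0.28; necessity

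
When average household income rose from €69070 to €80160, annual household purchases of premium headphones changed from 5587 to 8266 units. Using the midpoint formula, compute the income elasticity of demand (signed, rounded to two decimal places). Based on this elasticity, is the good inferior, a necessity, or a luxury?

2.60; luxury

%ΔQ = (8266 − 5587)/[( 5587 + 8266)/2] = 2679/6926.5 = 0.386775…
%ΔIncome = (80160 − 69070)/[( 69070 + 80160)/2] = 11090/74615 = 0.148629…
E_income = (2679/6926.5) / (11090/74615) = 2.6022…
E_income > 1 ⇒ normal good, luxury.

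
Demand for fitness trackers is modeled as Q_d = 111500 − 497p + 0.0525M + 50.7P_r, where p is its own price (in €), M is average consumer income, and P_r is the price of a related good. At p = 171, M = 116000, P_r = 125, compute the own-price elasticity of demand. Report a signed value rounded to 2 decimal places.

At the given values, Q_d = 111500 − 497(171) + 0.0525(116000) + 50.7(125) = 38940.5.
∂Q_d/∂p = −497.
E = (-497) × (171/38940.5) = -2.1824…

-2.18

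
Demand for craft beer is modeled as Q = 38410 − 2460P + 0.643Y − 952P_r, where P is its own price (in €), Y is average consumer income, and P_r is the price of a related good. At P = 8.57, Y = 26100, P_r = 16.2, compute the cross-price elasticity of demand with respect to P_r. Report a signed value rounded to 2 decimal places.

-0.83

At the given values, Q = 38410 − 2460(8.57) + 0.643(26100) − 952(16.2) = 18687.7.
∂Q/∂P_r = -952.
E = (-952) × (16.2/18687.7) = -0.8252…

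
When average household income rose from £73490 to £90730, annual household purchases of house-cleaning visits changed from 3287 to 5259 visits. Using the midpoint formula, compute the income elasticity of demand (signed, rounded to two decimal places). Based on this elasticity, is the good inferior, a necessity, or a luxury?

%ΔQ = (5259 − 3287)/[( 3287 + 5259)/2] = 1972/4273 = 0.461502…
%ΔIncome = (90730 − 73490)/[( 73490 + 90730)/2] = 17240/82110 = 0.209962…
E_income = (1972/4273) / (17240/82110) = 2.1980…
E_income > 1 ⇒ normal good, luxury.

2.20; luxury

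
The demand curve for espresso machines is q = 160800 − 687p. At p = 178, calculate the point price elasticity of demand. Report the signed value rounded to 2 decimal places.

dq/dp = −687. At p = 178, q = 160800 − 687(178) = 38514.
Ed = (dq/dp)·(p/q) = −687 × (178/38514) = -3.1751…

-3.18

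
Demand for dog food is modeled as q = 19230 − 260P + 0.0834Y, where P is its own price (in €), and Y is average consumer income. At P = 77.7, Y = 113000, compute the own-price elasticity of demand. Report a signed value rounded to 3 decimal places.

-2.390

At the given values, q = 19230 − 260(77.7) + 0.0834(113000) = 8452.2.
∂q/∂P = −260.
E = (-260) × (77.7/8452.2) = -2.39014…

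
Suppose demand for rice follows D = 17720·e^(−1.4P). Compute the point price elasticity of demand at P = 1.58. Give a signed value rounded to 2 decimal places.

dD/dP = −1.4·D = -2716.02. At P = 1.58, D = 1940.01.
Ed = (dD/dP)·(P/D) = (-2716.02) × (1.58/1940.01) = -2.212

-2.21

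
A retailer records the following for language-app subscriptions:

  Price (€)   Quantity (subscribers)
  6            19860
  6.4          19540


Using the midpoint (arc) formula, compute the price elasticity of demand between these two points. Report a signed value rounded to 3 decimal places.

-0.252

%ΔQ = (19540 − 19860) / [(19860 + 19540)/2] = -320/19700 = -0.016243…
%ΔP = (6.4 − 6) / [(6 + 6.4)/2] = 0.4/6.2 = 0.064516…
Arc Ed = %ΔQ / %ΔP = (-320/19700) / (0.4/6.2) = -0.25177…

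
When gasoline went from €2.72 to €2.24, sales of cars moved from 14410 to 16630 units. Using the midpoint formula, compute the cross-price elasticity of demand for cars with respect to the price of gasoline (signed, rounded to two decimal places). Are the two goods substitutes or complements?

%ΔQ_{cars} = (16630 − 14410)/avg = 2220/15520 = 0.143041…
%ΔP_{gasoline} = (2.24 − 2.72)/avg = -0.48/2.48 = -0.193548…
E_cross = (2220/15520) / (-0.48/2.48) = -0.7390…
E_cross < 0 ⇒ the goods are complements.

-0.74; complements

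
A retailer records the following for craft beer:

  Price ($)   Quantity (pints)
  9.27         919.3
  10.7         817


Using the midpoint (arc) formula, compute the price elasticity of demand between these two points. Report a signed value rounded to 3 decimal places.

%ΔQ = (817 − 919.3) / [(919.3 + 817)/2] = -102.3/868.15 = -0.117836…
%ΔP = (10.7 − 9.27) / [(9.27 + 10.7)/2] = 1.43/9.985 = 0.143214…
Arc Ed = %ΔQ / %ΔP = (-102.3/868.15) / (1.43/9.985) = -0.82279…

-0.823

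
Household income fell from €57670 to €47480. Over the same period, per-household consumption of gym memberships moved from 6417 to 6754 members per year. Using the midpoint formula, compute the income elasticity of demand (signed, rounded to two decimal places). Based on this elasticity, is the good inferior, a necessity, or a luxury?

%ΔQ = (6754 − 6417)/[( 6417 + 6754)/2] = 337/6585.5 = 0.051173…
%ΔIncome = (47480 − 57670)/[( 57670 + 47480)/2] = -10190/52575 = -0.193818…
E_income = (337/6585.5) / (-10190/52575) = -0.2640…
E_income < 0 ⇒ inferior good.

-0.26; inferior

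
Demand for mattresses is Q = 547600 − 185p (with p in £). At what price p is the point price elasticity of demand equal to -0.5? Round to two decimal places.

Ed = −185p/(547600 − 185p). Set this equal to -0.5:
185p = 0.5·(547600 − 185p) ⇒ 185p(1 + 0.5) = 0.5·547600
p = 0.5·547600 / (185·1.5) = 986.6666…

986.67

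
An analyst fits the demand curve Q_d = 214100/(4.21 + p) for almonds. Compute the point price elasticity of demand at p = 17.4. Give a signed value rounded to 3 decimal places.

dQ_d/dp = −214100/(4.21 + p)² = -458.466. At p = 17.4, Q_d = 9907.45.
Ed = (dQ_d/dp)·(p/Q_d) = (-458.466) × (17.4/9907.45) = -0.80518…

-0.805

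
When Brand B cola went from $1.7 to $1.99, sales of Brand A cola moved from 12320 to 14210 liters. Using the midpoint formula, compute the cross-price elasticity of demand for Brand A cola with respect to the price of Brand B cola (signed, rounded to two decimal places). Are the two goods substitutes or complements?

%ΔQ_{Brand A cola} = (14210 − 12320)/avg = 1890/13265 = 0.142480…
%ΔP_{Brand B cola} = (1.99 − 1.7)/avg = 0.29/1.845 = 0.157181…
E_cross = (1890/13265) / (0.29/1.845) = 0.9064…
E_cross > 0 ⇒ the goods are substitutes.

0.91; substitutes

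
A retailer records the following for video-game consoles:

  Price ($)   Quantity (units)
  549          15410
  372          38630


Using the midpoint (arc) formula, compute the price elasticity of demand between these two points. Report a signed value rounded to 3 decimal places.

%ΔQ = (38630 − 15410) / [(15410 + 38630)/2] = 23220/27020 = 0.859363…
%ΔP = (372 − 549) / [(549 + 372)/2] = -177/460.5 = -0.384364…
Arc Ed = %ΔQ / %ΔP = (23220/27020) / (-177/460.5) = -2.23580…

-2.236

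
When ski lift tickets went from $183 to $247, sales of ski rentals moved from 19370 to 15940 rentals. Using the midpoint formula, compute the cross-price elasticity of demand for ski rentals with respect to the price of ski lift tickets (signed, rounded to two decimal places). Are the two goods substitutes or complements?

-0.65; complements

%ΔQ_{ski rentals} = (15940 − 19370)/avg = -3430/17655 = -0.194279…
%ΔP_{ski lift tickets} = (247 − 183)/avg = 64/215 = 0.297674…
E_cross = (-3430/17655) / (64/215) = -0.6526…
E_cross < 0 ⇒ the goods are complements.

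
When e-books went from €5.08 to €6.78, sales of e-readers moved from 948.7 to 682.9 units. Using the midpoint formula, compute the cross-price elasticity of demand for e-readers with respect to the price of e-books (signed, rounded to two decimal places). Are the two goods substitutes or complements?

%ΔQ_{e-readers} = (682.9 − 948.7)/avg = -265.8/815.8 = -0.325815…
%ΔP_{e-books} = (6.78 − 5.08)/avg = 1.7/5.93 = 0.286677…
E_cross = (-265.8/815.8) / (1.7/5.93) = -1.1365…
E_cross < 0 ⇒ the goods are complements.

-1.14; complements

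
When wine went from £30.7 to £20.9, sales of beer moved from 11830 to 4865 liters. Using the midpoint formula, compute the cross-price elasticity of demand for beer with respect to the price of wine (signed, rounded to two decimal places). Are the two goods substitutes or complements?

2.20; substitutes

%ΔQ_{beer} = (4865 − 11830)/avg = -6965/8347.5 = -0.834381…
%ΔP_{wine} = (20.9 − 30.7)/avg = -9.8/25.8 = -0.379844…
E_cross = (-6965/8347.5) / (-9.8/25.8) = 2.1966…
E_cross > 0 ⇒ the goods are substitutes.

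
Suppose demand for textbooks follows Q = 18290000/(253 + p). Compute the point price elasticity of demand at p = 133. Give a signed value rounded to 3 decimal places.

-0.345

dQ/dp = −18290000/(253 + p)² = -122.755. At p = 133, Q = 47383.4.
Ed = (dQ/dp)·(p/Q) = (-122.755) × (133/47383.4) = -0.34455…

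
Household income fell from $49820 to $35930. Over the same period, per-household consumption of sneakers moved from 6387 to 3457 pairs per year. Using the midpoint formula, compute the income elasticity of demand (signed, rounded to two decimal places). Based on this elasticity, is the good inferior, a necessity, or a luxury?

1.84; luxury

%ΔQ = (3457 − 6387)/[( 6387 + 3457)/2] = -2930/4922 = -0.595286…
%ΔIncome = (35930 − 49820)/[( 49820 + 35930)/2] = -13890/42875 = -0.323965…
E_income = (-2930/4922) / (-13890/42875) = 1.8375…
E_income > 1 ⇒ normal good, luxury.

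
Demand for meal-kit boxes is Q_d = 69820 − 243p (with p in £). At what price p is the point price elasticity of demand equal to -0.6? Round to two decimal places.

107.75

Ed = −243p/(69820 − 243p). Set this equal to -0.6:
243p = 0.6·(69820 − 243p) ⇒ 243p(1 + 0.6) = 0.6·69820
p = 0.6·69820 / (243·1.6) = 107.7469…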